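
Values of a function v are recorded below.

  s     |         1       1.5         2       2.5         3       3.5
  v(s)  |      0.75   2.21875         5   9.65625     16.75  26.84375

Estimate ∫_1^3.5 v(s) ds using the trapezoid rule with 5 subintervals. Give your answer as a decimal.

23.7109375

Δs = 0.5.
T_5 = (0.5/2)·[0.75 + 2·2.21875 + 2·5 + 2·9.65625 + 2·16.75 + 26.84375] = 23.7109375.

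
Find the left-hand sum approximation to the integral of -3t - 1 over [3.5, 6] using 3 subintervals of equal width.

-35

Δt = (6 − 3.5)/3 = 5/6.
Left endpoints: 3.5, 13/3, 31/6.
f(3.5) = -11.5, f(13/3) = -14, f(31/6) = -16.5.
Sum = Δt · [f(3.5) + f(13/3) + f(31/6)].
Sum = -35.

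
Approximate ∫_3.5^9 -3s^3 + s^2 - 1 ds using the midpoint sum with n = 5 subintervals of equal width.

-4554.3540625

Δs = (9 − 3.5)/5 = 1.1.
Midpoints: 4.05, 5.15, 6.25, 7.35, 8.45.
f(4.05) = -183.887875, f(5.15) = -384.250125, f(6.25) = -694.359375, f(7.35) = -1138.173625, f(8.45) = -1739.650875.
Sum = Δs · [f(4.05) + f(5.15) + f(6.25) + f(7.35) + f(8.45)].
Sum = -4554.3540625.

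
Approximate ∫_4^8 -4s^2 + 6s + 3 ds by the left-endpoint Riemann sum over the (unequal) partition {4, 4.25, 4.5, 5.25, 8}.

-266.75

Subinterval widths: 0.25, 0.25, 0.75, 2.75.
Left endpoints: 4, 4.25, 4.5, 5.25.
f(4) = -37, f(4.25) = -43.75, f(4.5) = -51, f(5.25) = -75.75.
Sum = Σ Δs_i · f(s_i).
Sum = -266.75.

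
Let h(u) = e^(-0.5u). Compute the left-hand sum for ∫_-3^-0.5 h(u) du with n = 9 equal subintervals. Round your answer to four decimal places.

6.8497

Δu = (-0.5 − (-3))/9 = 5/18.
Left endpoints: -3, -49/18, -22/9, -13/6, -17/9, -29/18, -4/3, -19/18, -7/9.
h(-3) ≈ 4.4817, h(-49/18) ≈ 3.9005, h(-22/9) ≈ 3.3947, h(-13/6) ≈ 2.9545, h(-17/9) ≈ 2.5714, h(-29/18) ≈ 2.2379, h(-4/3) ≈ 1.9477, h(-19/18) ≈ 1.6952, h(-7/9) ≈ 1.4753.
Sum = Δu · [h(-3) + h(-49/18) + h(-22/9) + ...].
Sum ≈ 6.8497.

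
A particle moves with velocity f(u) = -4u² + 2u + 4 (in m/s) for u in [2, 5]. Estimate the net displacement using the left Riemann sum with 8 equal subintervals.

-108.65625

Δu = (5 − 2)/8 = 0.375.
Left endpoints: 2, 2.375, 2.75, 3.125, 3.5, 3.875, 4.25, 4.625.
f(2) = -8, f(2.375) = -13.8125, f(2.75) = -20.75, f(3.125) = -28.8125, f(3.5) = -38, f(3.875) = -48.3125, f(4.25) = -59.75, f(4.625) = -72.3125.
Sum = Δu · [f(2) + f(2.375) + f(2.75) + ...].
Sum = -108.65625.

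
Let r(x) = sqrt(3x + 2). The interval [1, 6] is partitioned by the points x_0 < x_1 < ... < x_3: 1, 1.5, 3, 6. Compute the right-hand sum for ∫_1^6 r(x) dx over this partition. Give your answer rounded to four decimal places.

Subinterval widths: 0.5, 1.5, 3.
Right endpoints: 1.5, 3, 6.
r(1.5) ≈ 2.5495, r(3) ≈ 3.3166, r(6) ≈ 4.4721.
Sum = Σ Δx_i · r(x_i).
Sum ≈ 19.6661.

19.6661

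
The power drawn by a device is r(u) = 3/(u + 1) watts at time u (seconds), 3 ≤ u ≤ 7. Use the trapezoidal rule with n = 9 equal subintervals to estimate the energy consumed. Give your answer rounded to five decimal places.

Δu = (7 − 3)/9 = 4/9.
r(3) = 0.75, r(31/9) = 0.675, r(35/9) = 27/44, r(13/3) = 0.5625, r(43/9) = 27/52, r(47/9) = 27/56, r(17/3) = 0.45, r(55/9) = 0.421875, r(59/9) = 27/68, r(7) = 0.375.
T_9 = (Δu/2)·[r(u_0) + 2r(u_1) + ... + 2r(u_{8}) + r(u_9)].
Sum ≈ 2.08175.

2.08175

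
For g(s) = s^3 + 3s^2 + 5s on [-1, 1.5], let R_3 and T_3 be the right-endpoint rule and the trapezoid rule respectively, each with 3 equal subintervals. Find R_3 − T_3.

8.59375

R_3 ≈ 18.19444444.
T_3 ≈ 9.60069444.
R_3 − T_3 = 8.59375.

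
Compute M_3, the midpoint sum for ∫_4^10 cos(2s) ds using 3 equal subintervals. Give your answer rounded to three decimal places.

Δs = (10 − 4)/3 = 2.
Midpoints: 5, 7, 9.
f(5) ≈ -0.839, f(7) ≈ 0.137, f(9) ≈ 0.660.
Sum = Δs · [f(5) + f(7) + f(9)].
Sum ≈ -0.084.

-0.084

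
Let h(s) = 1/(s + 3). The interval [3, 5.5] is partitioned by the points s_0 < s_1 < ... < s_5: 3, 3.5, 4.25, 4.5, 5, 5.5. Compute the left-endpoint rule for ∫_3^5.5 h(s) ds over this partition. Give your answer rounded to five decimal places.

Subinterval widths: 0.5, 0.75, 0.25, 0.5, 0.5.
Left endpoints: 3, 3.5, 4.25, 4.5, 5.
h(3) = 1/6, h(3.5) = 2/13, h(4.25) = 4/29, h(4.5) = 2/15, h(5) = 0.125.
Sum = Σ Δs_i · h(s_i).
Sum ≈ 0.36237.

0.36237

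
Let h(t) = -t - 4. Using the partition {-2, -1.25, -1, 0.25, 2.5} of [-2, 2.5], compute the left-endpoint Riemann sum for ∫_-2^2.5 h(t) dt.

-15.5

Subinterval widths: 0.75, 0.25, 1.25, 2.25.
Left endpoints: -2, -1.25, -1, 0.25.
h(-2) = -2, h(-1.25) = -2.75, h(-1) = -3, h(0.25) = -4.25.
Sum = Σ Δt_i · h(t_i).
Sum = -15.5.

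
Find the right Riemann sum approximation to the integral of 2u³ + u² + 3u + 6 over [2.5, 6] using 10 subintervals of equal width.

Δu = (6 − 2.5)/10 = 0.35.
Right endpoints: 2.85, 3.2, 3.55, 3.9, 4.25, 4.6, 4.95, 5.3, 5.65, 6.
f(2.85) = 68.97075, f(3.2) = 91.376, f(3.55) = 118.73025, f(3.9) = 151.548, f(4.25) = 190.34375, f(4.6) = 235.632, f(4.95) = 287.92725, f(5.3) = 347.744, f(5.65) = 415.59675, f(6) = 492.
Sum = Δu · [f(2.85) + f(3.2) + f(3.55) + ...].
Sum = 839.9540625.

839.9540625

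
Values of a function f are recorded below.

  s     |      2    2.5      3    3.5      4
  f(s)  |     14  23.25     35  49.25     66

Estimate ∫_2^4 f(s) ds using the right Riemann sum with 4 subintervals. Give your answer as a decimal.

86.75

Δs = 0.5.
Sum = 0.5·[23.25 + 35 + 49.25 + 66] = 86.75.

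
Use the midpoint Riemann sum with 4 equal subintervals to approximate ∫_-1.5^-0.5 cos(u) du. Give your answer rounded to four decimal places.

0.5194

Δu = (-0.5 − (-1.5))/4 = 0.25.
Midpoints: -1.375, -1.125, -0.875, -0.625.
f(-1.375) ≈ 0.1945, f(-1.125) ≈ 0.4312, f(-0.875) ≈ 0.6410, f(-0.625) ≈ 0.8110.
Sum = Δu · [f(-1.375) + f(-1.125) + f(-0.875) + f(-0.625)].
Sum ≈ 0.5194.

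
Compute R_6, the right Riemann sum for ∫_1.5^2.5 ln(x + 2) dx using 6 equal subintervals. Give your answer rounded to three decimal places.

1.404

Δx = (2.5 − 1.5)/6 = 1/6.
Right endpoints: 5/3, 11/6, 2, 13/6, 7/3, 2.5.
f(5/3) ≈ 1.299, f(11/6) ≈ 1.344, f(2) ≈ 1.386, f(13/6) ≈ 1.427, f(7/3) ≈ 1.466, f(2.5) ≈ 1.504.
Sum = Δx · [f(5/3) + f(11/6) + f(2) + ...].
Sum ≈ 1.404.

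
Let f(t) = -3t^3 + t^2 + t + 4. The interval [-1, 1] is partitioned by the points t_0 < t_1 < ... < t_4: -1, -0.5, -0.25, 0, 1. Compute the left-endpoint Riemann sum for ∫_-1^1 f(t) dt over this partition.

9.49609375

Subinterval widths: 0.5, 0.25, 0.25, 1.
Left endpoints: -1, -0.5, -0.25, 0.
f(-1) = 7, f(-0.5) = 4.125, f(-0.25) = 3.859375, f(0) = 4.
Sum = Σ Δt_i · f(t_i).
Sum = 9.49609375.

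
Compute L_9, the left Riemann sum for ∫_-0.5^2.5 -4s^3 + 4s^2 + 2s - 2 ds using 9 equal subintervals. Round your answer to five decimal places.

Δs = (2.5 − (-0.5))/9 = 1/3.
Left endpoints: -0.5, -1/6, 1/6, 0.5, 5/6, 7/6, 1.5, 11/6, 13/6.
f(-0.5) = -1.5, f(-1/6) = -119/54, f(1/6) = -85/54, f(0.5) = -0.5, f(5/6) = 7/54, f(7/6) = -31/54, f(1.5) = -3.5, f(11/6) = -515/54, f(13/6) = -1057/54.
Sum = Δs · [f(-0.5) + f(-1/6) + f(1/6) + ...].
Sum ≈ -12.94444.

-12.94444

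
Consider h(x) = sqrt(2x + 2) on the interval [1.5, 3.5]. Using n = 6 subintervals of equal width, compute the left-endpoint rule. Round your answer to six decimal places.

5.144844

Δx = (3.5 − 1.5)/6 = 1/3.
Left endpoints: 1.5, 11/6, 13/6, 2.5, 17/6, 19/6.
h(1.5) ≈ 2.236068, h(11/6) ≈ 2.380476, h(13/6) ≈ 2.516611, h(2.5) ≈ 2.645751, h(17/6) ≈ 2.768875, h(19/6) ≈ 2.886751.
Sum = Δx · [h(1.5) + h(11/6) + h(13/6) + ...].
Sum ≈ 5.144844.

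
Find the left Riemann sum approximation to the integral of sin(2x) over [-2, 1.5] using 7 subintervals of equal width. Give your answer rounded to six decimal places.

Δx = (1.5 − (-2))/7 = 0.5.
Left endpoints: -2, -1.5, -1, -0.5, 0, 0.5, 1.
f(-2) ≈ 0.756802, f(-1.5) ≈ -0.141120, f(-1) ≈ -0.909297, f(-0.5) ≈ -0.841471, f(0) ≈ 0.000000, f(0.5) ≈ 0.841471, f(1) ≈ 0.909297.
Sum = Δx · [f(-2) + f(-1.5) + f(-1) + ...].
Sum ≈ 0.307841.

0.307841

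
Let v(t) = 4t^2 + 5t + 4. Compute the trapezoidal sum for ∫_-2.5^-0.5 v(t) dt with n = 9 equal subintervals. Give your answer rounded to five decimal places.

Δt = (-0.5 − (-2.5))/9 = 2/9.
v(-2.5) = 16.5, v(-41/18) = 2165/162, v(-37/18) = 1721/162, v(-11/6) = 149/18, v(-29/18) = 1025/162, v(-25/18) = 773/162, v(-7/6) = 65/18, v(-17/18) = 461/162, v(-13/18) = 401/162, v(-0.5) = 2.5.
T_9 = (Δt/2)·[v(t_0) + 2v(t_1) + ... + 2v(t_{8}) + v(t_9)].
Sum ≈ 13.73251.

13.73251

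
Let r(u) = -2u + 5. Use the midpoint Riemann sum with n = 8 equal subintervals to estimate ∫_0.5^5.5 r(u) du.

-5

Δu = (5.5 − 0.5)/8 = 0.625.
Midpoints: 0.8125, 1.4375, 2.0625, 2.6875, 3.3125, 3.9375, 4.5625, 5.1875.
r(0.8125) = 3.375, r(1.4375) = 2.125, r(2.0625) = 0.875, r(2.6875) = -0.375, r(3.3125) = -1.625, r(3.9375) = -2.875, r(4.5625) = -4.125, r(5.1875) = -5.375.
Sum = Δu · [r(0.8125) + r(1.4375) + r(2.0625) + ...].
Sum = -5.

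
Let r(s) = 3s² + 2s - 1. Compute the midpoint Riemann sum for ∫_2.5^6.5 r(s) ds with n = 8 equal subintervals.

Δs = (6.5 − 2.5)/8 = 0.5.
Midpoints: 2.75, 3.25, 3.75, 4.25, 4.75, 5.25, 5.75, 6.25.
r(2.75) = 27.1875, r(3.25) = 37.1875, r(3.75) = 48.6875, r(4.25) = 61.6875, r(4.75) = 76.1875, r(5.25) = 92.1875, r(5.75) = 109.6875, r(6.25) = 128.6875.
Sum = Δs · [r(2.75) + r(3.25) + r(3.75) + ...].
Sum = 290.75.

290.75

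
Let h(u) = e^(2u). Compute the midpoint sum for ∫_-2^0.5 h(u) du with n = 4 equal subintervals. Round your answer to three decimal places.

1.266

Δu = (0.5 − (-2))/4 = 0.625.
Midpoints: -1.6875, -1.0625, -0.4375, 0.1875.
h(-1.6875) ≈ 0.034, h(-1.0625) ≈ 0.119, h(-0.4375) ≈ 0.417, h(0.1875) ≈ 1.455.
Sum = Δu · [h(-1.6875) + h(-1.0625) + h(-0.4375) + h(0.1875)].
Sum ≈ 1.266.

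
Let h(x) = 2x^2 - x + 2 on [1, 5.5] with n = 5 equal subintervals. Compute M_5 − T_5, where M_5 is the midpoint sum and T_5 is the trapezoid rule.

M_5 = 104.0175.
T_5 = 105.84.
M_5 − T_5 = -1.8225.

-1.8225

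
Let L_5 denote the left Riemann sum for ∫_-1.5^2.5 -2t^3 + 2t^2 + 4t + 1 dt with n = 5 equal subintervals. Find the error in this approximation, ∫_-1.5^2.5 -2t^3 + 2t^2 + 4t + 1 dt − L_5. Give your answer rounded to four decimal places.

Exact integral: ∫_-1.5^2.5 f(t) dt ≈ 7.666667.
L_5 = 12.84.
Error ≈ 7.666667 − 12.84 ≈ -5.1733.

-5.1733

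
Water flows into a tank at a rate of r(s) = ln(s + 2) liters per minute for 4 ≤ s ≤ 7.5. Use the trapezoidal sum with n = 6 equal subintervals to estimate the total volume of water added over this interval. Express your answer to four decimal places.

Δs = (7.5 − 4)/6 = 7/12.
r(4) ≈ 1.7918, r(55/12) ≈ 1.8845, r(31/6) ≈ 1.9694, r(5.75) ≈ 2.0477, r(19/3) ≈ 2.1203, r(83/12) ≈ 2.1879, r(7.5) ≈ 2.2513.
T_6 = (Δs/2)·[r(s_0) + 2r(s_1) + ... + 2r(s_{5}) + r(s_6)].
Sum ≈ 7.1350.

7.1350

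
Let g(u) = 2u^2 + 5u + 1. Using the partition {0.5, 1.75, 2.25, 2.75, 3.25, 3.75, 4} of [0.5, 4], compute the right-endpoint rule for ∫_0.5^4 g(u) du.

102.34375

Subinterval widths: 1.25, 0.5, 0.5, 0.5, 0.5, 0.25.
Right endpoints: 1.75, 2.25, 2.75, 3.25, 3.75, 4.
g(1.75) = 15.875, g(2.25) = 22.375, g(2.75) = 29.875, g(3.25) = 38.375, g(3.75) = 47.875, g(4) = 53.
Sum = Σ Δu_i · g(u_i).
Sum = 102.34375.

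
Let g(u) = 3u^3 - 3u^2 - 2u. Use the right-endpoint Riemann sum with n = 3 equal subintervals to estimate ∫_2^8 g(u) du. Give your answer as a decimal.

Δu = (8 − 2)/3 = 2.
Right endpoints: 4, 6, 8.
g(4) = 136, g(6) = 528, g(8) = 1328.
Sum = Δu · [g(4) + g(6) + g(8)].
Sum = 3984.

3984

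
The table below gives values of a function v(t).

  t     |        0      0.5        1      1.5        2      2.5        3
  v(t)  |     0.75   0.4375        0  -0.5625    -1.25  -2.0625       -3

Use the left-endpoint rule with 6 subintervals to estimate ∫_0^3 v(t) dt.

-1.34375

Δt = 0.5.
Sum = 0.5·[0.75 + 0.4375 + 0 + (-0.5625) + (-1.25) + (-2.0625)] = -1.34375.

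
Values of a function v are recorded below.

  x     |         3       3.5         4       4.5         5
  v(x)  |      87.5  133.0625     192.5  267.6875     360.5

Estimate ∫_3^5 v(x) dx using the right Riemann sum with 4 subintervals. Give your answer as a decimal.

476.875

Δx = 0.5.
Sum = 0.5·[133.0625 + 192.5 + 267.6875 + 360.5] = 476.875.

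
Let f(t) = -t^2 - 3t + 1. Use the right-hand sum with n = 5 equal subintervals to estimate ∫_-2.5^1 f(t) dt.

Δt = (1 − (-2.5))/5 = 0.7.
Right endpoints: -1.8, -1.1, -0.4, 0.3, 1.
f(-1.8) = 3.16, f(-1.1) = 3.09, f(-0.4) = 2.04, f(0.3) = 0.01, f(1) = -3.
Sum = Δt · [f(-1.8) + f(-1.1) + f(-0.4) + f(0.3) + f(1)].
Sum = 3.71.

3.71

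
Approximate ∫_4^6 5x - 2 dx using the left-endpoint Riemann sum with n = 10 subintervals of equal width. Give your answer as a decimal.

45

Δx = (6 − 4)/10 = 0.2.
Left endpoints: 4, 4.2, 4.4, 4.6, 4.8, 5, 5.2, 5.4, 5.6, 5.8.
f(4) = 18, f(4.2) = 19, f(4.4) = 20, f(4.6) = 21, f(4.8) = 22, f(5) = 23, f(5.2) = 24, f(5.4) = 25, f(5.6) = 26, f(5.8) = 27.
Sum = Δx · [f(4) + f(4.2) + f(4.4) + ...].
Sum = 45.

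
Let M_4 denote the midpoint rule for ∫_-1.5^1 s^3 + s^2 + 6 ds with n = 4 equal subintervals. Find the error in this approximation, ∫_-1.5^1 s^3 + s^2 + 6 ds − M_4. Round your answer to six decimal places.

Exact integral: ∫_-1.5^1 f(s) ds ≈ 15.44270833.
M_4 ≈ 15.42236328.
Error ≈ 15.44270833 − 15.42236328 ≈ 0.020345.

0.020345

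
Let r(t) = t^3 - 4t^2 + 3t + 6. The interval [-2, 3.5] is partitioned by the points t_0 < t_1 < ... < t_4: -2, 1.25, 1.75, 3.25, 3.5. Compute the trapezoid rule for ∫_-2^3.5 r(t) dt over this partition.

-16.26953125

Subinterval widths: 3.25, 0.5, 1.5, 0.25.
r(-2) = -24, r(1.25) = 5.453125, r(1.75) = 4.359375, r(3.25) = 7.828125, r(3.5) = 10.375.
On each subinterval the trapezoid contributes (Δt_i/2)·[r(t_{i-1}) + r(t_i)].
Sum = -16.26953125.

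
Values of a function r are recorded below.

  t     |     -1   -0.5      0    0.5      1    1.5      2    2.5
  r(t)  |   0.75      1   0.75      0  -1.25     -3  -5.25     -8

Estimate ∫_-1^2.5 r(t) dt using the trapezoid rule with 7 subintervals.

-5.6875

Δt = 0.5.
T_7 = (0.5/2)·[0.75 + 2·1 + 2·0.75 + 2·0 + 2·(-1.25) + 2·(-3) + 2·(-5.25) + (-8)] = -5.6875.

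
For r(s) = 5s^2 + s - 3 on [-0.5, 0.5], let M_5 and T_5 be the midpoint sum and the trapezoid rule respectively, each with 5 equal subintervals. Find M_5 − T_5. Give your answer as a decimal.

M_5 = -2.6.
T_5 = -2.55.
M_5 − T_5 = -0.05.

-0.05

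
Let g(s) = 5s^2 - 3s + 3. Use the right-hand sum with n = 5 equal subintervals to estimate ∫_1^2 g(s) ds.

Δs = (2 − 1)/5 = 0.2.
Right endpoints: 1.2, 1.4, 1.6, 1.8, 2.
g(1.2) = 6.6, g(1.4) = 8.6, g(1.6) = 11, g(1.8) = 13.8, g(2) = 17.
Sum = Δs · [g(1.2) + g(1.4) + g(1.6) + g(1.8) + g(2)].
Sum = 11.4.

11.4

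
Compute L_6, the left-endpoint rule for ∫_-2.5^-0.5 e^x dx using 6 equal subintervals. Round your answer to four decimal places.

0.4419

Δx = (-0.5 − (-2.5))/6 = 1/3.
Left endpoints: -2.5, -13/6, -11/6, -1.5, -7/6, -5/6.
f(-2.5) ≈ 0.0821, f(-13/6) ≈ 0.1146, f(-11/6) ≈ 0.1599, f(-1.5) ≈ 0.2231, f(-7/6) ≈ 0.3114, f(-5/6) ≈ 0.4346.
Sum = Δx · [f(-2.5) + f(-13/6) + f(-11/6) + ...].
Sum ≈ 0.4419.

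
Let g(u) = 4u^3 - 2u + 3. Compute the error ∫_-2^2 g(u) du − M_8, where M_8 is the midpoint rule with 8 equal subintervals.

0

Exact integral: ∫_-2^2 g(u) du = 12.
M_8 = 12.
Error = 12 − 12 = 0.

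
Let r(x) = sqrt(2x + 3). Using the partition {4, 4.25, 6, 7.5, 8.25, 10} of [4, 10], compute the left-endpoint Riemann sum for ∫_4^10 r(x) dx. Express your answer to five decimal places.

Subinterval widths: 0.25, 1.75, 1.5, 0.75, 1.75.
Left endpoints: 4, 4.25, 6, 7.5, 8.25.
r(4) ≈ 3.31662, r(4.25) ≈ 3.39116, r(6) ≈ 3.87298, r(7.5) ≈ 4.24264, r(8.25) ≈ 4.41588.
Sum = Σ Δx_i · r(x_i).
Sum ≈ 23.48294.

23.48294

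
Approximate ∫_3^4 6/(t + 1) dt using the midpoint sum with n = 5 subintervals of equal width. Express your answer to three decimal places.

1.339

Δt = (4 − 3)/5 = 0.2.
Midpoints: 3.1, 3.3, 3.5, 3.7, 3.9.
f(3.1) = 60/41, f(3.3) = 60/43, f(3.5) = 4/3, f(3.7) = 60/47, f(3.9) = 60/49.
Sum = Δt · [f(3.1) + f(3.3) + f(3.5) + f(3.7) + f(3.9)].
Sum ≈ 1.339.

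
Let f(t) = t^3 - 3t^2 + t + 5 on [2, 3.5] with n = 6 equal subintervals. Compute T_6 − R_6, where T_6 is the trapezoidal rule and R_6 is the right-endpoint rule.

T_6 = 10.34765625.
R_6 = 11.80078125.
T_6 − R_6 = -1.453125.

-1.453125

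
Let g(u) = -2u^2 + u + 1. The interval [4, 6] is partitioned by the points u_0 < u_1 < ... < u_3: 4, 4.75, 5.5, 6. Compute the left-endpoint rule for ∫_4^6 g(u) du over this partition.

Subinterval widths: 0.75, 0.75, 0.5.
Left endpoints: 4, 4.75, 5.5.
g(4) = -27, g(4.75) = -39.375, g(5.5) = -54.
Sum = Σ Δu_i · g(u_i).
Sum = -76.78125.

-76.78125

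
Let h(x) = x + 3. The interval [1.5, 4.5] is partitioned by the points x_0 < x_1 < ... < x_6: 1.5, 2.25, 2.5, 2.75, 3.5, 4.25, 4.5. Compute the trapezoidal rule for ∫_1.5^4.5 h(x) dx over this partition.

Subinterval widths: 0.75, 0.25, 0.25, 0.75, 0.75, 0.25.
h(1.5) = 4.5, h(2.25) = 5.25, h(2.5) = 5.5, h(2.75) = 5.75, h(3.5) = 6.5, h(4.25) = 7.25, h(4.5) = 7.5.
On each subinterval the trapezoid contributes (Δx_i/2)·[h(x_{i-1}) + h(x_i)].
Sum = 18.

18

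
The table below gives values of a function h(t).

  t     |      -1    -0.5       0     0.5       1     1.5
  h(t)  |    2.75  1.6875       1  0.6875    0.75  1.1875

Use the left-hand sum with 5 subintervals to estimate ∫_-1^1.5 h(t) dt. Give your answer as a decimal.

3.4375

Δt = 0.5.
Sum = 0.5·[2.75 + 1.6875 + 1 + 0.6875 + 0.75] = 3.4375.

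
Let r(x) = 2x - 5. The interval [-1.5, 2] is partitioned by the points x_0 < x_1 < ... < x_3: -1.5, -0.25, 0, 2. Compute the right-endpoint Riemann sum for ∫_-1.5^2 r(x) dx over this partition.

-10.125

Subinterval widths: 1.25, 0.25, 2.
Right endpoints: -0.25, 0, 2.
r(-0.25) = -5.5, r(0) = -5, r(2) = -1.
Sum = Σ Δx_i · r(x_i).
Sum = -10.125.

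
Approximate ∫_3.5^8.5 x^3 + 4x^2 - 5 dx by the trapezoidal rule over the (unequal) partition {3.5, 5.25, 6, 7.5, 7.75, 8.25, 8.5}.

Subinterval widths: 1.75, 0.75, 1.5, 0.25, 0.5, 0.25.
f(3.5) = 86.875, f(5.25) = 249.953125, f(6) = 355, f(7.5) = 641.875, f(7.75) = 700.734375, f(8.25) = 828.765625, f(8.5) = 898.125.
On each subinterval the trapezoid contributes (Δx_i/2)·[f(x_{i-1}) + f(x_i)].
Sum = 2035.30078125.

2035.30078125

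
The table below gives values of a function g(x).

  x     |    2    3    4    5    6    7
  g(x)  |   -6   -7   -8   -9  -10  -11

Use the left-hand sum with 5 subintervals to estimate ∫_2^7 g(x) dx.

Δx = 1.
Sum = 1·[(-6) + (-7) + (-8) + (-9) + (-10)] = -40.

-40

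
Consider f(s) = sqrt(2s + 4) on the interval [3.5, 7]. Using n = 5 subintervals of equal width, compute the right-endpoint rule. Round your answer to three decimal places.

13.616

Δs = (7 − 3.5)/5 = 0.7.
Right endpoints: 4.2, 4.9, 5.6, 6.3, 7.
f(4.2) ≈ 3.521, f(4.9) ≈ 3.715, f(5.6) ≈ 3.899, f(6.3) ≈ 4.074, f(7) ≈ 4.243.
Sum = Δs · [f(4.2) + f(4.9) + f(5.6) + f(6.3) + f(7)].
Sum ≈ 13.616.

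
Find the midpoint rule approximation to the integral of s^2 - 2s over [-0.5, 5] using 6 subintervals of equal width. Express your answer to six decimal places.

Δs = (5 − (-0.5))/6 = 11/12.
Midpoints: -1/24, 0.875, 43/24, 65/24, 3.625, 109/24.
f(-1/24) = 49/576, f(0.875) = -0.984375, f(43/24) = -215/576, f(65/24) = 1105/576, f(3.625) = 5.890625, f(109/24) = 6649/576.
Sum = Δs · [f(-1/24) + f(0.875) + f(43/24) + ...].
Sum ≈ 16.573206.

16.573206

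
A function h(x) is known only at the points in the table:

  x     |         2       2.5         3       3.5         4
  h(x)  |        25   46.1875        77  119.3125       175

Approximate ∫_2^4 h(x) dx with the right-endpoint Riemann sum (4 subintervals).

Δx = 0.5.
Sum = 0.5·[46.1875 + 77 + 119.3125 + 175] = 208.75.

208.75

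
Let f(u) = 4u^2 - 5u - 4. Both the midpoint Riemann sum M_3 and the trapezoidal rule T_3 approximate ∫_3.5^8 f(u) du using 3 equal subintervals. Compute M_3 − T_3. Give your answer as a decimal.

M_3 = 474.75.
T_3 = 484.875.
M_3 − T_3 = -10.125.

-10.125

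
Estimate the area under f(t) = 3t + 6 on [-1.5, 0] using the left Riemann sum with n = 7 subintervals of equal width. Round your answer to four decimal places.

Δt = (0 − (-1.5))/7 = 3/14.
Left endpoints: -1.5, -9/7, -15/14, -6/7, -9/14, -3/7, -3/14.
f(-1.5) = 1.5, f(-9/7) = 15/7, f(-15/14) = 39/14, f(-6/7) = 24/7, f(-9/14) = 57/14, f(-3/7) = 33/7, f(-3/14) = 75/14.
Sum = Δt · [f(-1.5) + f(-9/7) + f(-15/14) + ...].
Sum ≈ 5.1429.

5.1429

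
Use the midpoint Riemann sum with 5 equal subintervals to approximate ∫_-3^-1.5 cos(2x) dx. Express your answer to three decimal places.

-0.213

Δx = (-1.5 − (-3))/5 = 0.3.
Midpoints: -2.85, -2.55, -2.25, -1.95, -1.65.
f(-2.85) ≈ 0.835, f(-2.55) ≈ 0.378, f(-2.25) ≈ -0.211, f(-1.95) ≈ -0.726, f(-1.65) ≈ -0.987.
Sum = Δx · [f(-2.85) + f(-2.55) + f(-2.25) + f(-1.95) + f(-1.65)].
Sum ≈ -0.213.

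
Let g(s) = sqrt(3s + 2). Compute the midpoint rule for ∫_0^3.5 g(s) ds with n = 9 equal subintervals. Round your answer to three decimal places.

9.196

Δs = (3.5 − 0)/9 = 7/18.
Midpoints: 7/36, 7/12, 35/36, 49/36, 1.75, 77/36, 91/36, 35/12, 119/36.
g(7/36) ≈ 1.607, g(7/12) ≈ 1.936, g(35/36) ≈ 2.217, g(49/36) ≈ 2.466, g(1.75) ≈ 2.693, g(77/36) ≈ 2.901, g(91/36) ≈ 3.096, g(35/12) ≈ 3.279, g(119/36) ≈ 3.452.
Sum = Δs · [g(7/36) + g(7/12) + g(35/36) + ...].
Sum ≈ 9.196.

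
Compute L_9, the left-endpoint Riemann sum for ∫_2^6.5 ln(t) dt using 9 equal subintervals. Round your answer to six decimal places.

5.978565

Δt = (6.5 − 2)/9 = 0.5.
Left endpoints: 2, 2.5, 3, 3.5, 4, 4.5, 5, 5.5, 6.
f(2) ≈ 0.693147, f(2.5) ≈ 0.916291, f(3) ≈ 1.098612, f(3.5) ≈ 1.252763, f(4) ≈ 1.386294, f(4.5) ≈ 1.504077, f(5) ≈ 1.609438, f(5.5) ≈ 1.704748, f(6) ≈ 1.791759.
Sum = Δt · [f(2) + f(2.5) + f(3) + ...].
Sum ≈ 5.978565.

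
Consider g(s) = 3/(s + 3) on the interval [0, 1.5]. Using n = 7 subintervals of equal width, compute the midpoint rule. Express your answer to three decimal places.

Δs = (1.5 − 0)/7 = 3/14.
Midpoints: 3/28, 9/28, 15/28, 0.75, 27/28, 33/28, 39/28.
g(3/28) = 28/29, g(9/28) = 28/31, g(15/28) = 28/33, g(0.75) = 0.8, g(27/28) = 28/37, g(33/28) = 28/39, g(39/28) = 28/41.
Sum = Δs · [g(3/28) + g(9/28) + g(15/28) + ...].
Sum ≈ 1.216.

1.216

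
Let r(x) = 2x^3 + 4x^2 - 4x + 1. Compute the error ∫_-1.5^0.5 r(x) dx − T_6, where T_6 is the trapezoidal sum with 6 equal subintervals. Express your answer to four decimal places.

Exact integral: ∫_-1.5^0.5 r(x) dx ≈ 8.166667.
T_6 ≈ 8.203704.
Error ≈ 8.166667 − 8.203704 ≈ -0.0370.

-0.0370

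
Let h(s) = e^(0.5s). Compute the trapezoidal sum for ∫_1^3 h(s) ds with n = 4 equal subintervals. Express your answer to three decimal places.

5.695

Δs = (3 − 1)/4 = 0.5.
h(1) ≈ 1.649, h(1.5) ≈ 2.117, h(2) ≈ 2.718, h(2.5) ≈ 3.490, h(3) ≈ 4.482.
T_4 = (Δs/2)·[h(s_0) + 2h(s_1) + 2h(s_2) + 2h(s_3) + h(s_4)].
Sum ≈ 5.695.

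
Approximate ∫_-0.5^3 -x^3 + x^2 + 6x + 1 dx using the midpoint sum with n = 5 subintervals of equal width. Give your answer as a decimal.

Δx = (3 − (-0.5))/5 = 0.7.
Midpoints: -0.15, 0.55, 1.25, 1.95, 2.65.
f(-0.15) = 0.125875, f(0.55) = 4.436125, f(1.25) = 8.109375, f(1.95) = 9.087625, f(2.65) = 5.312875.
Sum = Δx · [f(-0.15) + f(0.55) + f(1.25) + f(1.95) + f(2.65)].
Sum = 18.9503125.

18.9503125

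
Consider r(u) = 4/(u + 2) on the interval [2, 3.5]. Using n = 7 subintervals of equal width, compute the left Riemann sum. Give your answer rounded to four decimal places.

1.3035

Δu = (3.5 − 2)/7 = 3/14.
Left endpoints: 2, 31/14, 17/7, 37/14, 20/7, 43/14, 23/7.
r(2) = 1, r(31/14) = 56/59, r(17/7) = 28/31, r(37/14) = 56/65, r(20/7) = 14/17, r(43/14) = 56/71, r(23/7) = 28/37.
Sum = Δu · [r(2) + r(31/14) + r(17/7) + ...].
Sum ≈ 1.3035.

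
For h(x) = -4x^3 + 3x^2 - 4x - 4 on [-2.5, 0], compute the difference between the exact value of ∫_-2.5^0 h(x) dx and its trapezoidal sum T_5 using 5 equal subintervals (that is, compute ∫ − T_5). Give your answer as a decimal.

Exact integral: ∫_-2.5^0 h(x) dx = 57.1875.
T_5 = 59.0625.
Error = 57.1875 − 59.0625 = -1.875.

-1.875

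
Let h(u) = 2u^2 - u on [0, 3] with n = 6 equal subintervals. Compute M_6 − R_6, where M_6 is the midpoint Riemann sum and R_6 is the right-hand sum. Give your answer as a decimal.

M_6 = 13.375.
R_6 = 17.5.
M_6 − R_6 = -4.125.

-4.125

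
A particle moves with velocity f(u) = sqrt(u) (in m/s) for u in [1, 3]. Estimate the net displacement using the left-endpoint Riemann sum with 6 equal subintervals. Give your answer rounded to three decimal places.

2.673

Δu = (3 − 1)/6 = 1/3.
Left endpoints: 1, 4/3, 5/3, 2, 7/3, 8/3.
f(1) ≈ 1.000, f(4/3) ≈ 1.155, f(5/3) ≈ 1.291, f(2) ≈ 1.414, f(7/3) ≈ 1.528, f(8/3) ≈ 1.633.
Sum = Δu · [f(1) + f(4/3) + f(5/3) + ...].
Sum ≈ 2.673.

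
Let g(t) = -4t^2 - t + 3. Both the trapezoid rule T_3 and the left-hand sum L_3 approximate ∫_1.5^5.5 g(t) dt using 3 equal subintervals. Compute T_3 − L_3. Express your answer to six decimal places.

-77.333333

T_3 ≈ -224.07407407.
L_3 ≈ -146.74074074.
T_3 − L_3 ≈ -77.333333.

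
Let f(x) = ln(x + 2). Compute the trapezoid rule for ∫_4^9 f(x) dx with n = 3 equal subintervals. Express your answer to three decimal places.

Δx = (9 − 4)/3 = 5/3.
f(4) ≈ 1.792, f(17/3) ≈ 2.037, f(22/3) ≈ 2.234, f(9) ≈ 2.398.
T_3 = (Δx/2)·[f(x_0) + 2f(x_1) + 2f(x_2) + f(x_3)].
Sum ≈ 10.609.

10.609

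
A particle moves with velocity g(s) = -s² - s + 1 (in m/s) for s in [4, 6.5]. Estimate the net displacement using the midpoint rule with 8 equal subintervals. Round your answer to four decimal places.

Δs = (6.5 − 4)/8 = 0.3125.
Midpoints: 4.15625, 4.46875, 4.78125, 5.09375, 5.40625, 5.71875, 6.03125, 6.34375.
g(4.15625) = -20921/1024, g(4.46875) = -24001/1024, g(4.78125) = -27281/1024, g(5.09375) = -30761/1024, g(5.40625) = -34441/1024, g(5.71875) = -38321/1024, g(6.03125) = -42401/1024, g(6.34375) = -46681/1024.
Sum = Δs · [g(4.15625) + g(4.46875) + g(4.78125) + ...].
Sum ≈ -80.8130.

-80.8130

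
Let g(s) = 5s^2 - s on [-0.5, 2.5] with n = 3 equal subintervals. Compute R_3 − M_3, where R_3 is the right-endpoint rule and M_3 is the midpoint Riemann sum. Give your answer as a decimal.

R_3 = 39.25.
M_3 = 22.
R_3 − M_3 = 17.25.

17.25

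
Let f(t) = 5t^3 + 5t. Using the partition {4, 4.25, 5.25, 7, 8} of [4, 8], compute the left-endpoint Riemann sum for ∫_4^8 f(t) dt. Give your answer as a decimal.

3552.16796875

Subinterval widths: 0.25, 1, 1.75, 1.
Left endpoints: 4, 4.25, 5.25, 7.
f(4) = 340, f(4.25) = 405.078125, f(5.25) = 749.765625, f(7) = 1750.
Sum = Σ Δt_i · f(t_i).
Sum = 3552.16796875.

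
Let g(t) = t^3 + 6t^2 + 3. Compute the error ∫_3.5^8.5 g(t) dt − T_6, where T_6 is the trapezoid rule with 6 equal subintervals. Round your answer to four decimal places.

Exact integral: ∫_3.5^8.5 g(t) dt = 2425.
T_6 ≈ 2438.888889.
Error ≈ 2425 − 2438.888889 ≈ -13.8889.

-13.8889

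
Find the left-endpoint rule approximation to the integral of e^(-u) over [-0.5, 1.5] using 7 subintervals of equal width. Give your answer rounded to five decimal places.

1.63893

Δu = (1.5 − (-0.5))/7 = 2/7.
Left endpoints: -0.5, -3/14, 1/14, 5/14, 9/14, 13/14, 17/14.
f(-0.5) ≈ 1.64872, f(-3/14) ≈ 1.23898, f(1/14) ≈ 0.93106, f(5/14) ≈ 0.69967, f(9/14) ≈ 0.52579, f(13/14) ≈ 0.39512, f(17/14) ≈ 0.29692.
Sum = Δu · [f(-0.5) + f(-3/14) + f(1/14) + ...].
Sum ≈ 1.63893.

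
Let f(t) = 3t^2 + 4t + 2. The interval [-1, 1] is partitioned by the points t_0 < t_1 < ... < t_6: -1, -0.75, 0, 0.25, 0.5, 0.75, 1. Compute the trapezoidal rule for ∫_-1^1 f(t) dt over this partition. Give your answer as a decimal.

6.25

Subinterval widths: 0.25, 0.75, 0.25, 0.25, 0.25, 0.25.
f(-1) = 1, f(-0.75) = 0.6875, f(0) = 2, f(0.25) = 3.1875, f(0.5) = 4.75, f(0.75) = 6.6875, f(1) = 9.
On each subinterval the trapezoid contributes (Δt_i/2)·[f(t_{i-1}) + f(t_i)].
Sum = 6.25.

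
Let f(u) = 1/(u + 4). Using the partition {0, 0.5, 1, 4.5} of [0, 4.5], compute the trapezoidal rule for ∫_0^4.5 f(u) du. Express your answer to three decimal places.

Subinterval widths: 0.5, 0.5, 3.5.
f(0) = 0.25, f(0.5) = 2/9, f(1) = 0.2, f(4.5) = 2/17.
On each subinterval the trapezoid contributes (Δu_i/2)·[f(u_{i-1}) + f(u_i)].
Sum ≈ 0.779.

0.779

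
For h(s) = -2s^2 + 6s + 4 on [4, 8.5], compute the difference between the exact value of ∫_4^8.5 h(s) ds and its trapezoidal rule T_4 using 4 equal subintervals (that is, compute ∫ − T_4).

1.8984375

Exact integral: ∫_4^8.5 h(s) ds = -180.
T_4 = -181.8984375.
Error = -180 − (-181.8984375) = 1.8984375.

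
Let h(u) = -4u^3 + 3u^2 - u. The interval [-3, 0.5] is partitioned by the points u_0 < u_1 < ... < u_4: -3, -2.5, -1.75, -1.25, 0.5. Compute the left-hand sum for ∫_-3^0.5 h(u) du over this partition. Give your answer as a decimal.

Subinterval widths: 0.5, 0.75, 0.5, 1.75.
Left endpoints: -3, -2.5, -1.75, -1.25.
h(-3) = 138, h(-2.5) = 83.75, h(-1.75) = 32.375, h(-1.25) = 13.75.
Sum = Σ Δu_i · h(u_i).
Sum = 172.0625.

172.0625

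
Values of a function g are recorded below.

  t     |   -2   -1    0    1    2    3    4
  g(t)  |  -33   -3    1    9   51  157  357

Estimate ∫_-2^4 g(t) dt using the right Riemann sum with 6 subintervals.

572

Δt = 1.
Sum = 1·[(-3) + 1 + 9 + 51 + 157 + 357] = 572.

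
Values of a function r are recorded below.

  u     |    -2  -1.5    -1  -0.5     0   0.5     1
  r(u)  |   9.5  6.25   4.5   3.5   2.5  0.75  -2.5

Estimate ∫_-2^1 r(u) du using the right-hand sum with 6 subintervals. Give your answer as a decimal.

Δu = 0.5.
Sum = 0.5·[6.25 + 4.5 + 3.5 + 2.5 + 0.75 + (-2.5)] = 7.5.

7.5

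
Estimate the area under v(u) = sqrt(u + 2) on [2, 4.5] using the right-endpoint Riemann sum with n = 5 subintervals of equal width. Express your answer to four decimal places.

5.8508

Δu = (4.5 − 2)/5 = 0.5.
Right endpoints: 2.5, 3, 3.5, 4, 4.5.
v(2.5) ≈ 2.1213, v(3) ≈ 2.2361, v(3.5) ≈ 2.3452, v(4) ≈ 2.4495, v(4.5) ≈ 2.5495.
Sum = Δu · [v(2.5) + v(3) + v(3.5) + v(4) + v(4.5)].
Sum ≈ 5.8508.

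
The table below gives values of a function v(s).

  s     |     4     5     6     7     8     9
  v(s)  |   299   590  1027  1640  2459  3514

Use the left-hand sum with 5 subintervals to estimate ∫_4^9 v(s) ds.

Δs = 1.
Sum = 1·[299 + 590 + 1027 + 1640 + 2459] = 6015.

6015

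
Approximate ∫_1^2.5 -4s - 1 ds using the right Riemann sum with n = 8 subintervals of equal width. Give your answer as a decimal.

-12.5625

Δs = (2.5 − 1)/8 = 0.1875.
Right endpoints: 1.1875, 1.375, 1.5625, 1.75, 1.9375, 2.125, 2.3125, 2.5.
f(1.1875) = -5.75, f(1.375) = -6.5, f(1.5625) = -7.25, f(1.75) = -8, f(1.9375) = -8.75, f(2.125) = -9.5, f(2.3125) = -10.25, f(2.5) = -11.
Sum = Δs · [f(1.1875) + f(1.375) + f(1.5625) + ...].
Sum = -12.5625.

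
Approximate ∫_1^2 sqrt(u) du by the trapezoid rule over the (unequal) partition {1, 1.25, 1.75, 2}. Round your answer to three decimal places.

1.217

Subinterval widths: 0.25, 0.5, 0.25.
f(1) ≈ 1.000, f(1.25) ≈ 1.118, f(1.75) ≈ 1.323, f(2) ≈ 1.414.
On each subinterval the trapezoid contributes (Δu_i/2)·[f(u_{i-1}) + f(u_i)].
Sum ≈ 1.217.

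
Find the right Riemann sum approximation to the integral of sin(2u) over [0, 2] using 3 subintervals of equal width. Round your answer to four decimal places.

0.4483

Δu = (2 − 0)/3 = 2/3.
Right endpoints: 2/3, 4/3, 2.
f(2/3) ≈ 0.9719, f(4/3) ≈ 0.4573, f(2) ≈ -0.7568.
Sum = Δu · [f(2/3) + f(4/3) + f(2)].
Sum ≈ 0.4483.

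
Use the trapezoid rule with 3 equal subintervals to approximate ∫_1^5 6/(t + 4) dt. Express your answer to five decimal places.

Δt = (5 − 1)/3 = 4/3.
f(1) = 1.2, f(7/3) = 18/19, f(11/3) = 18/23, f(5) = 2/3.
T_3 = (Δt/2)·[f(t_0) + 2f(t_1) + 2f(t_2) + f(t_3)].
Sum ≈ 3.55108.

3.55108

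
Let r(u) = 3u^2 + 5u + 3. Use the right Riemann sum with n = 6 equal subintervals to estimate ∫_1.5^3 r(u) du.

Δu = (3 − 1.5)/6 = 0.25.
Right endpoints: 1.75, 2, 2.25, 2.5, 2.75, 3.
r(1.75) = 20.9375, r(2) = 25, r(2.25) = 29.4375, r(2.5) = 34.25, r(2.75) = 39.4375, r(3) = 45.
Sum = Δu · [r(1.75) + r(2) + r(2.25) + ...].
Sum = 48.515625.

48.515625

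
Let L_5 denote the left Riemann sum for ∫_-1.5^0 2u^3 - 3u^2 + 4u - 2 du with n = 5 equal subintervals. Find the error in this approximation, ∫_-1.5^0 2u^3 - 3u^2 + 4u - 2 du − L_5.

Exact integral: ∫_-1.5^0 f(u) du = -13.40625.
L_5 = -16.5.
Error = -13.40625 − (-16.5) = 3.09375.

3.09375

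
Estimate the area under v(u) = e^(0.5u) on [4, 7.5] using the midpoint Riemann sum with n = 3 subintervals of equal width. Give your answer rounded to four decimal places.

Δu = (7.5 − 4)/3 = 7/6.
Midpoints: 55/12, 5.75, 83/12.
v(55/12) ≈ 9.8914, v(5.75) ≈ 17.7254, v(83/12) ≈ 31.7640.
Sum = Δu · [v(55/12) + v(5.75) + v(83/12)].
Sum ≈ 69.2776.

69.2776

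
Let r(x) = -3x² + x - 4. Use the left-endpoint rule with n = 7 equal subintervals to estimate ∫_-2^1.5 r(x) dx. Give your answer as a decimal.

Δx = (1.5 − (-2))/7 = 0.5.
Left endpoints: -2, -1.5, -1, -0.5, 0, 0.5, 1.
r(-2) = -18, r(-1.5) = -12.25, r(-1) = -8, r(-0.5) = -5.25, r(0) = -4, r(0.5) = -4.25, r(1) = -6.
Sum = Δx · [r(-2) + r(-1.5) + r(-1) + ...].
Sum = -28.875.

-28.875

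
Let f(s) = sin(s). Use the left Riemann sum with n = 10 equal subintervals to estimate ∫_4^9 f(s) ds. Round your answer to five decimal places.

Δs = (9 − 4)/10 = 0.5.
Left endpoints: 4, 4.5, 5, 5.5, 6, 6.5, 7, 7.5, 8, 8.5.
f(4) ≈ -0.75680, f(4.5) ≈ -0.97753, f(5) ≈ -0.95892, f(5.5) ≈ -0.70554, f(6) ≈ -0.27942, f(6.5) ≈ 0.21512, f(7) ≈ 0.65699, f(7.5) ≈ 0.93800, f(8) ≈ 0.98936, f(8.5) ≈ 0.79849.
Sum = Δs · [f(4) + f(4.5) + f(5) + ...].
Sum ≈ -0.04013.

-0.04013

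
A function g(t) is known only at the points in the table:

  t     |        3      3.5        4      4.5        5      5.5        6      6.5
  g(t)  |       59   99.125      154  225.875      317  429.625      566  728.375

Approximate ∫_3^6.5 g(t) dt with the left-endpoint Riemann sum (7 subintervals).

Δt = 0.5.
Sum = 0.5·[59 + 99.125 + 154 + 225.875 + 317 + 429.625 + 566] = 925.3125.

925.3125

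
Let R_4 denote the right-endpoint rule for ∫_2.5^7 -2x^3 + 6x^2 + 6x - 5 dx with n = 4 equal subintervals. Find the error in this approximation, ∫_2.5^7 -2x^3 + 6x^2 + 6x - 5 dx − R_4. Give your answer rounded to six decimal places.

Exact integral: ∫_2.5^7 f(x) dx = -420.46875.
R_4 ≈ -650.65429688.
Error ≈ -420.46875 − (-650.65429688) ≈ 230.185547.

230.185547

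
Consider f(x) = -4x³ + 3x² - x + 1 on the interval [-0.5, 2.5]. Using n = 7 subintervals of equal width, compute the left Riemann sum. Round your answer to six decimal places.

-13.790816

Δx = (2.5 − (-0.5))/7 = 3/7.
Left endpoints: -0.5, -1/14, 5/14, 11/14, 17/14, 23/14, 29/14.
f(-0.5) = 2.75, f(-1/14) = 1493/1372, f(5/14) = 1157/1372, f(11/14) = 173/1372, f(17/14) = -4051/1372, f(23/14) = -14107/1372, f(29/14) = -32587/1372.
Sum = Δx · [f(-0.5) + f(-1/14) + f(5/14) + ...].
Sum ≈ -13.790816.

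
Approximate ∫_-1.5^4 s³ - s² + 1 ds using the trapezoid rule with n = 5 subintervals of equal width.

48.82625

Δs = (4 − (-1.5))/5 = 1.1.
f(-1.5) = -4.625, f(-0.4) = 0.776, f(0.7) = 0.853, f(1.8) = 3.592, f(2.9) = 16.979, f(4) = 49.
T_5 = (Δs/2)·[f(s_0) + 2f(s_1) + ... + 2f(s_{4}) + f(s_5)].
Sum = 48.82625.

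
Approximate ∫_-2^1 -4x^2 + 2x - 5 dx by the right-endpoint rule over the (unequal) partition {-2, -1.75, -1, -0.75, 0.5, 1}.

-25.375

Subinterval widths: 0.25, 0.75, 0.25, 1.25, 0.5.
Right endpoints: -1.75, -1, -0.75, 0.5, 1.
f(-1.75) = -20.75, f(-1) = -11, f(-0.75) = -8.75, f(0.5) = -5, f(1) = -7.
Sum = Σ Δx_i · f(x_i).
Sum = -25.375.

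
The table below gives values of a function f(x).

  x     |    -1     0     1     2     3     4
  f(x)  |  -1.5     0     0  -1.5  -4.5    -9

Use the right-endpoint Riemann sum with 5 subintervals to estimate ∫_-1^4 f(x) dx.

Δx = 1.
Sum = 1·[0 + 0 + (-1.5) + (-4.5) + (-9)] = -15.

-15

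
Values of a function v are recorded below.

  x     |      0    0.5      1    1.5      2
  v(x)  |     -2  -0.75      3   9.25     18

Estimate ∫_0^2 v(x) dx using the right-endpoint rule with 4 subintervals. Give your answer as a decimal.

14.75

Δx = 0.5.
Sum = 0.5·[(-0.75) + 3 + 9.25 + 18] = 14.75.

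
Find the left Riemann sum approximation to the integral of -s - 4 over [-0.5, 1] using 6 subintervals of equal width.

Δs = (1 − (-0.5))/6 = 0.25.
Left endpoints: -0.5, -0.25, 0, 0.25, 0.5, 0.75.
f(-0.5) = -3.5, f(-0.25) = -3.75, f(0) = -4, f(0.25) = -4.25, f(0.5) = -4.5, f(0.75) = -4.75.
Sum = Δs · [f(-0.5) + f(-0.25) + f(0) + ...].
Sum = -6.1875.

-6.1875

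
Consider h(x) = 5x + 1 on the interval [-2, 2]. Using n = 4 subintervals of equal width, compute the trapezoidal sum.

4

Δx = (2 − (-2))/4 = 1.
h(-2) = -9, h(-1) = -4, h(0) = 1, h(1) = 6, h(2) = 11.
T_4 = (Δx/2)·[h(x_0) + 2h(x_1) + 2h(x_2) + 2h(x_3) + h(x_4)].
Sum = 4.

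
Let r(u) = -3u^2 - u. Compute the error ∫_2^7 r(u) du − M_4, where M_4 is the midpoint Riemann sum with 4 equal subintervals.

Exact integral: ∫_2^7 r(u) du = -357.5.
M_4 = -355.546875.
Error = -357.5 − (-355.546875) = -1.953125.

-1.953125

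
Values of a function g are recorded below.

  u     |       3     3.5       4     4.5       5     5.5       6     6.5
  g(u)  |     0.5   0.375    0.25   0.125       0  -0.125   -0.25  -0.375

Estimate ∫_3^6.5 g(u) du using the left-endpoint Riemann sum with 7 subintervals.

0.4375

Δu = 0.5.
Sum = 0.5·[0.5 + 0.375 + 0.25 + 0.125 + 0 + (-0.125) + (-0.25)] = 0.4375.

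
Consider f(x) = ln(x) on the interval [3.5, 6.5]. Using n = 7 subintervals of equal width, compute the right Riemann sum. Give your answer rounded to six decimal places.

Δx = (6.5 − 3.5)/7 = 3/7.
Right endpoints: 55/14, 61/14, 67/14, 73/14, 79/14, 85/14, 6.5.
f(55/14) ≈ 1.368276, f(61/14) ≈ 1.471817, f(67/14) ≈ 1.565635, f(73/14) ≈ 1.651402, f(79/14) ≈ 1.730391, f(85/14) ≈ 1.803594, f(6.5) ≈ 1.871802.
Sum = Δx · [f(55/14) + f(61/14) + f(67/14) + ...].
Sum ≈ 4.912678.

4.912678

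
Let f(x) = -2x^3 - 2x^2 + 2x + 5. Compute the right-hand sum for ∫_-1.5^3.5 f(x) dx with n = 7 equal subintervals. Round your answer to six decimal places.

Δx = (3.5 − (-1.5))/7 = 5/7.
Right endpoints: -11/14, -1/14, 9/14, 19/14, 29/14, 39/14, 3.5.
f(-11/14) = 4341/1372, f(-1/14) = 6651/1372, f(9/14) = 6761/1372, f(19/14) = -1329/1372, f(29/14) = -23619/1372, f(39/14) = -66109/1372, f(3.5) = -98.25.
Sum = Δx · [f(-11/14) + f(-1/14) + f(9/14) + ...].
Sum ≈ -108.341837.

-108.341837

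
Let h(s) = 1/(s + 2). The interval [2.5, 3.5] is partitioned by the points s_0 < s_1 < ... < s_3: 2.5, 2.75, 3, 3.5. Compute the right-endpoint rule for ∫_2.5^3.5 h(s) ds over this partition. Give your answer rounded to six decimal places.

Subinterval widths: 0.25, 0.25, 0.5.
Right endpoints: 2.75, 3, 3.5.
h(2.75) = 4/19, h(3) = 0.2, h(3.5) = 2/11.
Sum = Σ Δs_i · h(s_i).
Sum ≈ 0.193541.

0.193541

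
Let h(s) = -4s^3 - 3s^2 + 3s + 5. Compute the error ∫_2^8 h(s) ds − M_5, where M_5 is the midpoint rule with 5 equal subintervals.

Exact integral: ∫_2^8 h(s) ds = -4464.
M_5 = -4418.64.
Error = -4464 − (-4418.64) = -45.36.

-45.36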